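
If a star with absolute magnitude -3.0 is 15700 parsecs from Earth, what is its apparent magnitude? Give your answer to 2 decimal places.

m ≈ 12.98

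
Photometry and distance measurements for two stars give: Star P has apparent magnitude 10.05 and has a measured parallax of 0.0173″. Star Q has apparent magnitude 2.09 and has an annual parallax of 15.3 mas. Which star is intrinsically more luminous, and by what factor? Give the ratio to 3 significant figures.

Star P: d = 1/p = 1/0.0173″ = 57.80 pc
Star P: M = m − 5 log₁₀ d + 5 = 10.05 − 5·1.7620 + 5 = 6.240
Star Q: p = 15.3 mas = 0.0153″ → d = 1/p = 65.36 pc
Star Q: M = m − 5 log₁₀ d + 5 = 2.09 − 5·1.8153 + 5 = -1.987
ΔM = M_P − M_Q = 6.240 − (-1.987) = 8.227; smaller M is more luminous → Star Q.
L ratio = 10^(0.4 |ΔM|) = 10^3.291 = 1953

Star Q is more luminous, by a factor of 1950.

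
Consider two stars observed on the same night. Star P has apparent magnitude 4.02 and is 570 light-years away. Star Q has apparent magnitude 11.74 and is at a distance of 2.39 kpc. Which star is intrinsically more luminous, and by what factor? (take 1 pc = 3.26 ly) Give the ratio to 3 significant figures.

Star P is more luminous, by a factor of 6.55.

Star P: d = 570 ly / 3.26 = 174.8 pc
Star P: M = m − 5 log₁₀ d + 5 = 4.02 − 5·2.2427 + 5 = -2.193
Star Q: d = 2.39 kpc = 2390 pc
Star Q: M = m − 5 log₁₀ d + 5 = 11.74 − 5·3.3784 + 5 = -0.152
ΔM = M_P − M_Q = -2.193 − (-0.152) = -2.041; smaller M is more luminous → Star P.
L ratio = 10^(0.4 |ΔM|) = 10^0.817 = 6.554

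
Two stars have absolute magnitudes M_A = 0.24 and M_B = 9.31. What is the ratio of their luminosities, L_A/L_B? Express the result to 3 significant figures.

ΔM = M_A − M_B = -9.07
L_A/L_B = 10^(−0.4 ΔM) = 10^3.628 = 4246

L_A/L_B ≈ 4250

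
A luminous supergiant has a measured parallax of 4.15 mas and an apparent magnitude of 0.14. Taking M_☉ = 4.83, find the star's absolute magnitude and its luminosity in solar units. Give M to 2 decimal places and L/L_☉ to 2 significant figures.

M ≈ -6.77; L/L_☉ ≈ 44000

d = 1/p = 1000/4.15 mas = 241.0 pc
M = m − 5 log₁₀ d + 5 = 0.14 − 5·2.3820 + 5 = -6.770
M − M_☉ = -6.770 − 4.83 = -11.600
L/L_☉ = 10^(−0.4 × -11.600) = 43640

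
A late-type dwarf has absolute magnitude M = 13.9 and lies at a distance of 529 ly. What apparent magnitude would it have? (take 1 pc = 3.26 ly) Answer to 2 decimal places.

d = 529 ly / 3.26 = 162.3 pc
m = M + 5 log₁₀ d − 5 = 13.9 + 5·2.2102 − 5 = 19.951

m ≈ 19.95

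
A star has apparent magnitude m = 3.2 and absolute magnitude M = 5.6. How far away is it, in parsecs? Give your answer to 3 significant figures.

d ≈ 3.31 pc

Distance modulus: m − M = 3.2 − (5.6) = -2.400
m − M = 5 log₁₀ d − 5
log₁₀ d = (m − M)/5 + 1 = 0.5200
d = 10^0.5200 = 3.311 pc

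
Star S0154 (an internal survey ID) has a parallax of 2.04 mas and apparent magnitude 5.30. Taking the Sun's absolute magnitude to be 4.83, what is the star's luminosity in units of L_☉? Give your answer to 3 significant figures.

d = 1/p = 1000/2.04 mas = 490.2 pc
M = m − 5 log₁₀ d + 5 = 5.30 − 5·2.6904 + 5 = -3.152
M − M_☉ = -3.152 − 4.83 = -7.982
L/L_☉ = 10^(−0.4 × -7.982) = 1559

L/L_☉ ≈ 1560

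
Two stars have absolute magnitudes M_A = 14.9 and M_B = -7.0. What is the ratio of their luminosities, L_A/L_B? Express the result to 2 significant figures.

ΔM = M_A − M_B = 21.9
L_A/L_B = 10^(−0.4 ΔM) = 10^-8.760 = 1.738×10^-9

L_A/L_B ≈ 1.7×10^-9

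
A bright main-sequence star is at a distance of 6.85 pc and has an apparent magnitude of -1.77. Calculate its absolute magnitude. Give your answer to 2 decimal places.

5 log₁₀(d/10 pc) = 5 log₁₀(6.850) − 5 = -0.822
M = m − 5 log₁₀(d/10) = -1.77 + 0.822 = -0.948

M ≈ -0.95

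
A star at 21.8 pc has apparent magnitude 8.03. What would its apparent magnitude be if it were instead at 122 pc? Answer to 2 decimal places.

Flux ∝ 1/d², so Δm = 5 log₁₀(d₂/d₁) = 5 log₁₀(122/21.8) = 3.740
m₂ = m₁ + Δm = 8.03 + (3.740) = 11.770

m ≈ 11.77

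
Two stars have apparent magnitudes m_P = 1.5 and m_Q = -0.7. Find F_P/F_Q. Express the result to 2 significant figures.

Magnitude difference = 2.2
Flux ratio = 10^(−0.4 Δm) = 10^(−0.4 × 2.2) = 10^-0.880 = 0.1318

F_P/F_Q ≈ 0.13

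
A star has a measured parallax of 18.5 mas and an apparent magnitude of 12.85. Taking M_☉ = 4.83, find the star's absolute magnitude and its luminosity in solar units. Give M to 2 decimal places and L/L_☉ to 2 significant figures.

d = 1/p = 1000/18.5 mas = 54.05 pc
M = m − 5 log₁₀ d + 5 = 12.85 − 5·1.7328 + 5 = 9.186
M − M_☉ = 9.186 − 4.83 = 4.356
L/L_☉ = 10^(−0.4 × 4.356) = 0.01810

M ≈ 9.19; L/L_☉ ≈ 0.018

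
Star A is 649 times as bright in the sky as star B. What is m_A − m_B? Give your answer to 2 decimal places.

m_A − m_B ≈ -7.03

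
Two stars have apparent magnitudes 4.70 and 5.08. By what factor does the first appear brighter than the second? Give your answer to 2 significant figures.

1.4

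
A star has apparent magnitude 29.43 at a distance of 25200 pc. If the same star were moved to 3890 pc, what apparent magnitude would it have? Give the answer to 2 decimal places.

Flux ∝ 1/d², so Δm = 5 log₁₀(d₂/d₁) = 5 log₁₀(3890/25200) = -4.057
m₂ = m₁ + Δm = 29.43 + (-4.057) = 25.373

m ≈ 25.37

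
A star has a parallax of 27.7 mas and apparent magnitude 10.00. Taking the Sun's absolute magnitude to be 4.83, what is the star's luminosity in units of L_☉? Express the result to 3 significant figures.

L/L_☉ ≈ 0.111

d = 1/p = 1000/27.7 mas = 36.10 pc
M = m − 5 log₁₀ d + 5 = 10.00 − 5·1.5575 + 5 = 7.212
M − M_☉ = 7.212 − 4.83 = 2.382
L/L_☉ = 10^(−0.4 × 2.382) = 0.1114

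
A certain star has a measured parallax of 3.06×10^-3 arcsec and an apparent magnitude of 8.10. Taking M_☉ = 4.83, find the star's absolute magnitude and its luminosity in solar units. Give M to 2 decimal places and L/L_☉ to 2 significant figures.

d = 1/p = 1/3.06×10^-3″ = 326.8 pc
M = m − 5 log₁₀ d + 5 = 8.10 − 5·2.5143 + 5 = 0.529
M − M_☉ = 0.529 − 4.83 = -4.301
L/L_☉ = 10^(−0.4 × -4.301) = 52.55

M ≈ 0.53; L/L_☉ ≈ 53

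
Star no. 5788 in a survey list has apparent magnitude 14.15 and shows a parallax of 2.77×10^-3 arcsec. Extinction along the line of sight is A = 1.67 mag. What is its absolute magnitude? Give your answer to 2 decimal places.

M ≈ 4.69

d = 1/p = 1/2.77×10^-3″ = 361.0 pc
5 log₁₀(d/10 pc) = 5 log₁₀(361.0) − 5 = 7.788
M = m − 5 log₁₀(d/10) − A = 14.15 − 7.788 − 1.67 = 4.692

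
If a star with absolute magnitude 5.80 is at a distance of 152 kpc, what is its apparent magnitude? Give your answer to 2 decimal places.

d = 152 kpc = 152000 pc
m = M + 5 log₁₀ d − 5 = 5.80 + 5·5.1818 − 5 = 26.709

m ≈ 26.71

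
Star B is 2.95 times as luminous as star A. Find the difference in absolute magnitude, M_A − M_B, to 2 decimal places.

M_A − M_B ≈ 1.17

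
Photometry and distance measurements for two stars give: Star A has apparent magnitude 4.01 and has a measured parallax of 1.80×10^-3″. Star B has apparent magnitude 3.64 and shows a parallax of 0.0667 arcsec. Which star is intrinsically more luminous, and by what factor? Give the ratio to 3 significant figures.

Star A is more luminous, by a factor of 977.

Star A: d = 1/p = 1/1.80×10^-3″ = 555.6 pc
Star A: M = m − 5 log₁₀ d + 5 = 4.01 − 5·2.7447 + 5 = -4.714
Star B: d = 1/p = 1/0.0667″ = 14.99 pc
Star B: M = m − 5 log₁₀ d + 5 = 3.64 − 5·1.1759 + 5 = 2.761
ΔM = M_A − M_B = -4.714 − (2.761) = -7.474; smaller M is more luminous → Star A.
L ratio = 10^(0.4 |ΔM|) = 10^2.990 = 976.6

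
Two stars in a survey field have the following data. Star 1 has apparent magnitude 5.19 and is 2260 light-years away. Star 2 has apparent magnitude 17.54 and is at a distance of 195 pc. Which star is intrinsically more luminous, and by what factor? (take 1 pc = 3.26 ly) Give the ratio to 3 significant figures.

Star 1 is more luminous, by a factor of 1.10×10^6.

Star 1: d = 2260 ly / 3.26 = 693.3 pc
Star 1: M = m − 5 log₁₀ d + 5 = 5.19 − 5·2.8409 + 5 = -4.014
Star 2: M = m − 5 log₁₀ d + 5 = 17.54 − 5·2.2900 + 5 = 11.090
ΔM = M_1 − M_2 = -4.014 − (11.090) = -15.104; smaller M is more luminous → Star 1.
L ratio = 10^(0.4 |ΔM|) = 10^6.042 = 1.101×10^6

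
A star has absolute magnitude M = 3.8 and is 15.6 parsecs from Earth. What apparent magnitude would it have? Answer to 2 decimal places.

m = M + 5 log₁₀ d − 5 = 3.8 + 5·1.1931 − 5 = 4.766

m ≈ 4.77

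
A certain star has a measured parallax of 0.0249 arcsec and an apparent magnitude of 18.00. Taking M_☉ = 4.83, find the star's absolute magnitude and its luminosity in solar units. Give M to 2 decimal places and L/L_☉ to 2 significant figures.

M ≈ 14.98; L/L_☉ ≈ 8.7×10^-5

d = 1/p = 1/0.0249″ = 40.16 pc
M = m − 5 log₁₀ d + 5 = 18.00 − 5·1.6038 + 5 = 14.981
M − M_☉ = 14.981 − 4.83 = 10.151
L/L_☉ = 10^(−0.4 × 10.151) = 8.702×10^-5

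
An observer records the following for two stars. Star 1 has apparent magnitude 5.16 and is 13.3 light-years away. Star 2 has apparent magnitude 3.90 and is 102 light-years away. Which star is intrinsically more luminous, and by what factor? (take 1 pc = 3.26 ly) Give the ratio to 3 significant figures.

Star 2 is more luminous, by a factor of 188.

Star 1: d = 13.3 ly / 3.26 = 4.080 pc
Star 1: M = m − 5 log₁₀ d + 5 = 5.16 − 5·0.6106 + 5 = 7.107
Star 2: d = 102 ly / 3.26 = 31.29 pc
Star 2: M = m − 5 log₁₀ d + 5 = 3.90 − 5·1.4954 + 5 = 1.423
ΔM = M_1 − M_2 = 7.107 − (1.423) = 5.684; smaller M is more luminous → Star 2.
L ratio = 10^(0.4 |ΔM|) = 10^2.273 = 187.7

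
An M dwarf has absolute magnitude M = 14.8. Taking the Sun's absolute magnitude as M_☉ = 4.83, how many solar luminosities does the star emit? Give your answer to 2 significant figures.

L/L_☉ ≈ 1.0×10^-4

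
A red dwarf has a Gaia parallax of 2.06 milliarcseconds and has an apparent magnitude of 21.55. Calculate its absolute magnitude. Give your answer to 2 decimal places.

M ≈ 13.12

p = 2.06 mas = 2.06×10^-3″ → d = 1/p = 485.4 pc
5 log₁₀(d/10 pc) = 5 log₁₀(485.4) − 5 = 8.431
M = m − 5 log₁₀(d/10) = 21.55 − 8.431 = 13.119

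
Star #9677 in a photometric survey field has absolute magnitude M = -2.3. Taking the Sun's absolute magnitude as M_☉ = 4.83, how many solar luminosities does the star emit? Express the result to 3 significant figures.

M − M_☉ = -2.3 − 4.83 = -7.130
L/L_☉ = 10^(−0.4 (M − M_☉)) = 10^2.852 = 711.2

L/L_☉ ≈ 711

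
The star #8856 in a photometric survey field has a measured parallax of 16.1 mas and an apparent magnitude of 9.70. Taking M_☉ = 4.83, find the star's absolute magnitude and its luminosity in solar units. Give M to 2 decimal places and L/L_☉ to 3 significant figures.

d = 1/p = 1000/16.1 mas = 62.11 pc
M = m − 5 log₁₀ d + 5 = 9.70 − 5·1.7932 + 5 = 5.734
M − M_☉ = 5.734 − 4.83 = 0.904
L/L_☉ = 10^(−0.4 × 0.904) = 0.4349

M ≈ 5.73; L/L_☉ ≈ 0.435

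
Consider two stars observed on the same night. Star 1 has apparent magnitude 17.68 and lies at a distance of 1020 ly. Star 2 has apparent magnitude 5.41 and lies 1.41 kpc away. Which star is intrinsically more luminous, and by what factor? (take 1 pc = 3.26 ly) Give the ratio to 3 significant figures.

Star 2 is more luminous, by a factor of 1.64×10^6.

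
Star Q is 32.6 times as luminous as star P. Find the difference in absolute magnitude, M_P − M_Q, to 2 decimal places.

M_P − M_Q ≈ 3.78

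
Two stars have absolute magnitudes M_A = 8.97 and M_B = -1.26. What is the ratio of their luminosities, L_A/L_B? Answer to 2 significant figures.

L_A/L_B ≈ 8.1×10^-5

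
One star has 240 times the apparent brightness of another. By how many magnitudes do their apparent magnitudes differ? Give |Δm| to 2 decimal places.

Pogson: Δm = −2.5 log₁₀(ratio) = −2.5 log₁₀(240) = −2.5 × 2.3802 = -5.951

|Δm| ≈ 5.95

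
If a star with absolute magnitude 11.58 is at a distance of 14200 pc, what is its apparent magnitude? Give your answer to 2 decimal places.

m ≈ 27.34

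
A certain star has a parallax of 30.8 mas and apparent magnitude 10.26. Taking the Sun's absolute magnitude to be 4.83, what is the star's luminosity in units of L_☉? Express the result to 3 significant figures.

L/L_☉ ≈ 0.0709

d = 1/p = 1000/30.8 mas = 32.47 pc
M = m − 5 log₁₀ d + 5 = 10.26 − 5·1.5114 + 5 = 7.703
M − M_☉ = 7.703 − 4.83 = 2.873
L/L_☉ = 10^(−0.4 × 2.873) = 0.07094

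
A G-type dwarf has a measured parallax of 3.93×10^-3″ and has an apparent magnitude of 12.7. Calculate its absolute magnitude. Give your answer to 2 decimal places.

M ≈ 5.67

d = 1/p = 1/3.93×10^-3″ = 254.5 pc
5 log₁₀(d/10 pc) = 5 log₁₀(254.5) − 5 = 7.028
M = m − 5 log₁₀(d/10) = 12.7 − 7.028 = 5.672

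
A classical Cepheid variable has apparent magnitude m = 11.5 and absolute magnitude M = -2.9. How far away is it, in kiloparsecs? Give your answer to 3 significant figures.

d ≈ 7.59 kpc

Distance modulus: m − M = 11.5 − (-2.9) = 14.400
m − M = 5 log₁₀ d − 5
log₁₀ d = (m − M)/5 + 1 = 3.8800
d = 10^3.8800 = 7586 pc
= 7.586 kpc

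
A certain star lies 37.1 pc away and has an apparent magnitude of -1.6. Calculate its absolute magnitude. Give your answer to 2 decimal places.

5 log₁₀(d/10 pc) = 5 log₁₀(37.10) − 5 = 2.847
M = m − 5 log₁₀(d/10) = -1.6 − 2.847 = -4.447

M ≈ -4.45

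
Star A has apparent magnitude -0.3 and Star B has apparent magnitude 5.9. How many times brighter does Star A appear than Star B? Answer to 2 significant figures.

Magnitude difference = -6.2
Flux ratio = 10^(−0.4 Δm) = 10^(−0.4 × -6.2) = 10^2.480 = 302.0

300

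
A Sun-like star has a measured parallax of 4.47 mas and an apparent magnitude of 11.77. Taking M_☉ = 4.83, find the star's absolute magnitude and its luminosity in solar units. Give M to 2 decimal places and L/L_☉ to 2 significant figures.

d = 1/p = 1000/4.47 mas = 223.7 pc
M = m − 5 log₁₀ d + 5 = 11.77 − 5·2.3497 + 5 = 5.022
M − M_☉ = 5.022 − 4.83 = 0.192
L/L_☉ = 10^(−0.4 × 0.192) = 0.8383

M ≈ 5.02; L/L_☉ ≈ 0.84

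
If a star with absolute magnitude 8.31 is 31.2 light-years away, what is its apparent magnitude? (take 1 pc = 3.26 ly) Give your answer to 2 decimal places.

m ≈ 8.21

d = 31.2 ly / 3.26 = 9.571 pc
m = M + 5 log₁₀ d − 5 = 8.31 + 5·0.9809 − 5 = 8.215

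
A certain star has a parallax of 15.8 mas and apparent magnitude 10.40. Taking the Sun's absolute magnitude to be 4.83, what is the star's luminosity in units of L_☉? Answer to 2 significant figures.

d = 1/p = 1000/15.8 mas = 63.29 pc
M = m − 5 log₁₀ d + 5 = 10.40 − 5·1.8013 + 5 = 6.393
M − M_☉ = 6.393 − 4.83 = 1.563
L/L_☉ = 10^(−0.4 × 1.563) = 0.2370

L/L_☉ ≈ 0.24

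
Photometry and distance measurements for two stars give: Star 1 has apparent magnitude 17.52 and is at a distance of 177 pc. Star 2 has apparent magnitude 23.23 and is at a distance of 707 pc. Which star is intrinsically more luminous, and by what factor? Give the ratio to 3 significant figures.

Star 1 is more luminous, by a factor of 12.1.

Star 1: M = m − 5 log₁₀ d + 5 = 17.52 − 5·2.2480 + 5 = 11.280
Star 2: M = m − 5 log₁₀ d + 5 = 23.23 − 5·2.8494 + 5 = 13.983
ΔM = M_1 − M_2 = 11.280 − (13.983) = -2.703; smaller M is more luminous → Star 1.
L ratio = 10^(0.4 |ΔM|) = 10^1.081 = 12.05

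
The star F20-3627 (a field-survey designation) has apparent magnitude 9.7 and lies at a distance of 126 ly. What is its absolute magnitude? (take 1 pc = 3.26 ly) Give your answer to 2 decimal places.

M ≈ 6.76

d = 126 ly / 3.26 = 38.65 pc
5 log₁₀(d/10 pc) = 5 log₁₀(38.65) − 5 = 2.936
M = m − 5 log₁₀(d/10) = 9.7 − 2.936 = 6.764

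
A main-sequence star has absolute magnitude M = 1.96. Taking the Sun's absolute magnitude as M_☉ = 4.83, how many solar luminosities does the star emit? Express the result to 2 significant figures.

L/L_☉ ≈ 14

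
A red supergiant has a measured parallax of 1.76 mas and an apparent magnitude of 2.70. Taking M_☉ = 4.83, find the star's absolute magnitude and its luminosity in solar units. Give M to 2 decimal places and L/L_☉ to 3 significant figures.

M ≈ -6.07; L/L_☉ ≈ 23000

d = 1/p = 1000/1.76 mas = 568.2 pc
M = m − 5 log₁₀ d + 5 = 2.70 − 5·2.7545 + 5 = -6.072
M − M_☉ = -6.072 − 4.83 = -10.902
L/L_☉ = 10^(−0.4 × -10.902) = 22960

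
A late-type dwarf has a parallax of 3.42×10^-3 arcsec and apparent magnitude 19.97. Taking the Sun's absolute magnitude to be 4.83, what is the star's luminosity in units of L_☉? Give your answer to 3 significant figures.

L/L_☉ ≈ 7.52×10^-4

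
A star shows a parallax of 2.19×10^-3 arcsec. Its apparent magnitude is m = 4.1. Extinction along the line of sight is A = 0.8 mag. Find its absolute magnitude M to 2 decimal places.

d = 1/p = 1/2.19×10^-3″ = 456.6 pc
5 log₁₀(d/10 pc) = 5 log₁₀(456.6) − 5 = 8.298
M = m − 5 log₁₀(d/10) − A = 4.1 − 8.298 − 0.8 = -4.998

M ≈ -5.00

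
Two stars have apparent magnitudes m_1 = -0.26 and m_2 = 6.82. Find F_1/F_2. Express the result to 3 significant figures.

Magnitude difference = -7.08
Flux ratio = 10^(−0.4 Δm) = 10^(−0.4 × -7.08) = 10^2.832 = 679.2

F_1/F_2 ≈ 679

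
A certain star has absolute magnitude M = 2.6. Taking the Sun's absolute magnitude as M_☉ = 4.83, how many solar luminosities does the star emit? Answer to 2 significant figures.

L/L_☉ ≈ 7.8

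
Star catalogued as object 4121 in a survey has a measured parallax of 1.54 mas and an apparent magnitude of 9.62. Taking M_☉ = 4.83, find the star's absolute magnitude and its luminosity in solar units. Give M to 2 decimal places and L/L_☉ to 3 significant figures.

d = 1/p = 1000/1.54 mas = 649.4 pc
M = m − 5 log₁₀ d + 5 = 9.62 − 5·2.8125 + 5 = 0.558
M − M_☉ = 0.558 − 4.83 = -4.272
L/L_☉ = 10^(−0.4 × -4.272) = 51.16

M ≈ 0.56; L/L_☉ ≈ 51.2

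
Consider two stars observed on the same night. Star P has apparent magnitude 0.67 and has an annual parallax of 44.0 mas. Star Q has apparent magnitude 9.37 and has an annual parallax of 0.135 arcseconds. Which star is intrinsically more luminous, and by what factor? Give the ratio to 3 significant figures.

Star P: p = 44.0 mas = 0.0440″ → d = 1/p = 22.73 pc
Star P: M = m − 5 log₁₀ d + 5 = 0.67 − 5·1.3565 + 5 = -1.113
Star Q: d = 1/p = 1/0.135″ = 7.407 pc
Star Q: M = m − 5 log₁₀ d + 5 = 9.37 − 5·0.8697 + 5 = 10.022
ΔM = M_P − M_Q = -1.113 − (10.022) = -11.134; smaller M is more luminous → Star P.
L ratio = 10^(0.4 |ΔM|) = 10^4.454 = 28430

Star P is more luminous, by a factor of 28400.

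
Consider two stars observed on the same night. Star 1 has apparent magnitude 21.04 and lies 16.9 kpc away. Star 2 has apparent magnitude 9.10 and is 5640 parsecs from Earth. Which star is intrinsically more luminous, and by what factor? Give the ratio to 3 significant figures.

Star 2 is more luminous, by a factor of 6650.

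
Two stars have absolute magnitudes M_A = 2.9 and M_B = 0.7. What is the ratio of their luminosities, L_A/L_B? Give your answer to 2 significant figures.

L_A/L_B ≈ 0.13

ΔM = M_A − M_B = 2.2
L_A/L_B = 10^(−0.4 ΔM) = 10^-0.880 = 0.1318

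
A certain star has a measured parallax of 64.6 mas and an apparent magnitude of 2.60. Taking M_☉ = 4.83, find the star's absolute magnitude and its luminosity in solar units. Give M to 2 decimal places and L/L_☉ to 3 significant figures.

M ≈ 1.65; L/L_☉ ≈ 18.7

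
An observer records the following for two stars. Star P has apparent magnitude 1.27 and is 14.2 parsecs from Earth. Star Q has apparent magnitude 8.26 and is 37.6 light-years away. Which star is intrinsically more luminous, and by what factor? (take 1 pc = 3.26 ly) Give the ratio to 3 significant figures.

Star P is more luminous, by a factor of 948.

Star P: M = m − 5 log₁₀ d + 5 = 1.27 − 5·1.1523 + 5 = 0.509
Star Q: d = 37.6 ly / 3.26 = 11.53 pc
Star Q: M = m − 5 log₁₀ d + 5 = 8.26 − 5·1.0620 + 5 = 7.950
ΔM = M_P − M_Q = 0.509 − (7.950) = -7.442; smaller M is more luminous → Star P.
L ratio = 10^(0.4 |ΔM|) = 10^2.977 = 947.6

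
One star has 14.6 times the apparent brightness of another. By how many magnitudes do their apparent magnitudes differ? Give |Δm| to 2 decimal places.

Pogson: Δm = −2.5 log₁₀(ratio) = −2.5 log₁₀(14.6) = −2.5 × 1.1644 = -2.911

|Δm| ≈ 2.91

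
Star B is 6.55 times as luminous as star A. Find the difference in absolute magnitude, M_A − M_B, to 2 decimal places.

M_A − M_B ≈ 2.04

Pogson: ΔM = −2.5 log₁₀(ratio) = −2.5 log₁₀(6.55) = −2.5 × 0.8162 = -2.041
Star B is brighter so has the smaller magnitude: M_A − M_B is positive.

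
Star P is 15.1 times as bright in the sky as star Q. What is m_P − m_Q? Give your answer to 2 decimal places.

m_P − m_Q ≈ -2.95

Pogson: Δm = −2.5 log₁₀(ratio) = −2.5 log₁₀(15.1) = −2.5 × 1.1790 = -2.947
Star P is brighter, so it has the smaller magnitude: the difference is negative.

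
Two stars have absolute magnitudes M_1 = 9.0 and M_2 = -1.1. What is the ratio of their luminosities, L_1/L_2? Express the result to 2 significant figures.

L_1/L_2 ≈ 9.1×10^-5

ΔM = M_1 − M_2 = 10.1
L_1/L_2 = 10^(−0.4 ΔM) = 10^-4.040 = 9.120×10^-5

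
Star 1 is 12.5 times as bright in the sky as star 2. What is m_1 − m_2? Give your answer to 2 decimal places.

Pogson: Δm = −2.5 log₁₀(ratio) = −2.5 log₁₀(12.5) = −2.5 × 1.0969 = -2.742
Star 1 is brighter, so it has the smaller magnitude: the difference is negative.

m_1 − m_2 ≈ -2.74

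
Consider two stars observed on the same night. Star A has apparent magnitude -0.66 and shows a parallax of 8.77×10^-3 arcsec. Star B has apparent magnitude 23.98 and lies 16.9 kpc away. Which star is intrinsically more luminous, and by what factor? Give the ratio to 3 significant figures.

Star A: d = 1/p = 1/8.77×10^-3″ = 114.0 pc
Star A: M = m − 5 log₁₀ d + 5 = -0.66 − 5·2.0570 + 5 = -5.945
Star B: d = 16.9 kpc = 16900 pc
Star B: M = m − 5 log₁₀ d + 5 = 23.98 − 5·4.2279 + 5 = 7.841
ΔM = M_A − M_B = -5.945 − (7.841) = -13.786; smaller M is more luminous → Star A.
L ratio = 10^(0.4 |ΔM|) = 10^5.514 = 326800

Star A is more luminous, by a factor of 327000.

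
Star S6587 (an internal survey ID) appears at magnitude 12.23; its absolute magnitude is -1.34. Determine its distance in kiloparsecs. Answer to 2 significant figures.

d ≈ 5.2 kpc

μ = m − M = 13.570
m − M = 5 log₁₀ d − 5
log₁₀ d = (m − M)/5 + 1 = 3.7140
d = 10^3.7140 = 5176 pc
= 5.176 kpc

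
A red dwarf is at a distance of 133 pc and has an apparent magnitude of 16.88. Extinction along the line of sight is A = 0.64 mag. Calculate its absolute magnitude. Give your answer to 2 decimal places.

M ≈ 10.62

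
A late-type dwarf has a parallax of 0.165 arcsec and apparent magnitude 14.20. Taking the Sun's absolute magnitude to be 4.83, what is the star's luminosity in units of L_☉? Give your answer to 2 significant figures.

L/L_☉ ≈ 6.6×10^-5

d = 1/p = 1/0.165″ = 6.061 pc
M = m − 5 log₁₀ d + 5 = 14.20 − 5·0.7825 + 5 = 15.287
M − M_☉ = 15.287 − 4.83 = 10.457
L/L_☉ = 10^(−0.4 × 10.457) = 6.562×10^-5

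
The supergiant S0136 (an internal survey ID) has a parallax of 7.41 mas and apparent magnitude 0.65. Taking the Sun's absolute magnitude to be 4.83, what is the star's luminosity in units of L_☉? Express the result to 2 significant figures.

d = 1/p = 1000/7.41 mas = 135.0 pc
M = m − 5 log₁₀ d + 5 = 0.65 − 5·2.1302 + 5 = -5.001
M − M_☉ = -5.001 − 4.83 = -9.831
L/L_☉ = 10^(−0.4 × -9.831) = 8558

L/L_☉ ≈ 8600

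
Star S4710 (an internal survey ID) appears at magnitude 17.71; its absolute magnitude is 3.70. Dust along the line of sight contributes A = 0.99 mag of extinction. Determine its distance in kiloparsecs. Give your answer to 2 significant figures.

m − M = 5 log₁₀(d/10 pc) + A  ⇒  17.71 − (3.70) − 0.99 = 5 log₁₀(d/10)
13.020 = 5 log₁₀(d/10)
log₁₀ d = (m − M − A)/5 + 1 = 3.6040
d = 10^3.6040 = 4018 pc
= 4.018 kpc

d ≈ 4.0 kpc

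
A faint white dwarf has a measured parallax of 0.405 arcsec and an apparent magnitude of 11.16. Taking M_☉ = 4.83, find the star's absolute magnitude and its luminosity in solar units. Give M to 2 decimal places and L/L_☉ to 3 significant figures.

M ≈ 14.20; L/L_☉ ≈ 1.79×10^-4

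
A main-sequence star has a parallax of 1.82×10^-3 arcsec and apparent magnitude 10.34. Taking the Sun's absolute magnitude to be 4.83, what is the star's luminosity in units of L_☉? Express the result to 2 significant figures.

d = 1/p = 1/1.82×10^-3″ = 549.5 pc
M = m − 5 log₁₀ d + 5 = 10.34 − 5·2.7399 + 5 = 1.640
M − M_☉ = 1.640 − 4.83 = -3.190
L/L_☉ = 10^(−0.4 × -3.190) = 18.87

L/L_☉ ≈ 19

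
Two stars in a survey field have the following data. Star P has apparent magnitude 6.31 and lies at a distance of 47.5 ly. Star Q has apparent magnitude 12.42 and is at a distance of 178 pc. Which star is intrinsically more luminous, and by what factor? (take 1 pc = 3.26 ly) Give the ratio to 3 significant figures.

Star P is more luminous, by a factor of 1.86.

Star P: d = 47.5 ly / 3.26 = 14.57 pc
Star P: M = m − 5 log₁₀ d + 5 = 6.31 − 5·1.1635 + 5 = 5.493
Star Q: M = m − 5 log₁₀ d + 5 = 12.42 − 5·2.2504 + 5 = 6.168
ΔM = M_P − M_Q = 5.493 − (6.168) = -0.675; smaller M is more luminous → Star P.
L ratio = 10^(0.4 |ΔM|) = 10^0.270 = 1.863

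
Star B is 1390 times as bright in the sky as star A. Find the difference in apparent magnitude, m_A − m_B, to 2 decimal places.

m_A − m_B ≈ 7.86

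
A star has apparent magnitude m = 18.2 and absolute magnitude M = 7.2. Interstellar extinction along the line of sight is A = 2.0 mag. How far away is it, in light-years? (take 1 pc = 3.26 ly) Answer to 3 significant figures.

d ≈ 2060 ly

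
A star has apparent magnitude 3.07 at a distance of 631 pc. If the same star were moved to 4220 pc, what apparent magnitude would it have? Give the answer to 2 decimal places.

m ≈ 7.20

Flux ∝ 1/d², so Δm = 5 log₁₀(d₂/d₁) = 5 log₁₀(4220/631) = 4.126
m₂ = m₁ + Δm = 3.07 + (4.126) = 7.196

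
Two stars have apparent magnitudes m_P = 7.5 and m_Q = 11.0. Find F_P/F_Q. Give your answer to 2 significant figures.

F_P/F_Q ≈ 25

Magnitude difference = -3.5
Flux ratio = 10^(−0.4 Δm) = 10^(−0.4 × -3.5) = 10^1.400 = 25.12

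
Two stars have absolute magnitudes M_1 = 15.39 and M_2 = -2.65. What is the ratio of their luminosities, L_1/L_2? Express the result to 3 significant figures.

L_1/L_2 ≈ 6.08×10^-8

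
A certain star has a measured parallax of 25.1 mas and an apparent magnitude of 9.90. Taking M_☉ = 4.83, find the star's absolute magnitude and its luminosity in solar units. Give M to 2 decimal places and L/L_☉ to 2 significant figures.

d = 1/p = 1000/25.1 mas = 39.84 pc
M = m − 5 log₁₀ d + 5 = 9.90 − 5·1.6003 + 5 = 6.898
M − M_☉ = 6.898 − 4.83 = 2.068
L/L_☉ = 10^(−0.4 × 2.068) = 0.1488

M ≈ 6.90; L/L_☉ ≈ 0.15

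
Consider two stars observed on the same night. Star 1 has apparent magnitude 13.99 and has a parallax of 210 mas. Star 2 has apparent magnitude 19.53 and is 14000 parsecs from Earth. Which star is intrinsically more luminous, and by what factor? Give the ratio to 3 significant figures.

Star 2 is more luminous, by a factor of 52600.

Star 1: p = 210 mas = 0.210″ → d = 1/p = 4.762 pc
Star 1: M = m − 5 log₁₀ d + 5 = 13.99 − 5·0.6778 + 5 = 15.601
Star 2: M = m − 5 log₁₀ d + 5 = 19.53 − 5·4.1461 + 5 = 3.799
ΔM = M_1 − M_2 = 15.601 − (3.799) = 11.802; smaller M is more luminous → Star 2.
L ratio = 10^(0.4 |ΔM|) = 10^4.721 = 52560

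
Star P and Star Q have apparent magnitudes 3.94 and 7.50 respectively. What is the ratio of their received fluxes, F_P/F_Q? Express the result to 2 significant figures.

Magnitude difference = -3.56
Flux ratio = 10^(−0.4 Δm) = 10^(−0.4 × -3.56) = 10^1.424 = 26.55

F_P/F_Q ≈ 27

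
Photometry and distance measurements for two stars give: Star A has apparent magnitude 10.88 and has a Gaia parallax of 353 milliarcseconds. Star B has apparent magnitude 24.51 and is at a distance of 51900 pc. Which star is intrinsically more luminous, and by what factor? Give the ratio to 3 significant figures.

Star B is more luminous, by a factor of 1190.

Star A: p = 353 mas = 0.353″ → d = 1/p = 2.833 pc
Star A: M = m − 5 log₁₀ d + 5 = 10.88 − 5·0.4522 + 5 = 13.619
Star B: M = m − 5 log₁₀ d + 5 = 24.51 − 5·4.7152 + 5 = 5.934
ΔM = M_A − M_B = 13.619 − (5.934) = 7.685; smaller M is more luminous → Star B.
L ratio = 10^(0.4 |ΔM|) = 10^3.074 = 1185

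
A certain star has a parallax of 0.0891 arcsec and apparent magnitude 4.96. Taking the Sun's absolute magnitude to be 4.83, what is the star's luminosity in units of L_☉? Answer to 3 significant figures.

d = 1/p = 1/0.0891″ = 11.22 pc
M = m − 5 log₁₀ d + 5 = 4.96 − 5·1.0501 + 5 = 4.709
M − M_☉ = 4.709 − 4.83 = -0.121
L/L_☉ = 10^(−0.4 × -0.121) = 1.117

L/L_☉ ≈ 1.12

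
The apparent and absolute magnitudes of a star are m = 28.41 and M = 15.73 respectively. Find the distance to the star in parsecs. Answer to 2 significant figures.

d ≈ 3400 pc

Distance modulus: m − M = 28.41 − (15.73) = 12.680
m − M = 5 log₁₀ d − 5
log₁₀ d = (m − M)/5 + 1 = 3.5360
d = 10^3.5360 = 3436 pc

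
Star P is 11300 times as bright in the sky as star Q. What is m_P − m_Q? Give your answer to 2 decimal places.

m_P − m_Q ≈ -10.13

Pogson: Δm = −2.5 log₁₀(ratio) = −2.5 log₁₀(11300) = −2.5 × 4.0531 = -10.133
Star P is brighter, so it has the smaller magnitude: the difference is negative.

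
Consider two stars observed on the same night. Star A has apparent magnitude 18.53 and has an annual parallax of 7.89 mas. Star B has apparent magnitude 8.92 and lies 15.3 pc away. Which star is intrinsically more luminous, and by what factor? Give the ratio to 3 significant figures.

Star A: p = 7.89 mas = 7.89×10^-3″ → d = 1/p = 126.7 pc
Star A: M = m − 5 log₁₀ d + 5 = 18.53 − 5·2.1029 + 5 = 13.015
Star B: M = m − 5 log₁₀ d + 5 = 8.92 − 5·1.1847 + 5 = 7.997
ΔM = M_A − M_B = 13.015 − (7.997) = 5.019; smaller M is more luminous → Star B.
L ratio = 10^(0.4 |ΔM|) = 10^2.008 = 101.8

Star B is more luminous, by a factor of 102.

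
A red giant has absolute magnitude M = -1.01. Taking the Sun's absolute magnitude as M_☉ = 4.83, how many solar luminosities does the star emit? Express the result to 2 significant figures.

M − M_☉ = -1.01 − 4.83 = -5.840
L/L_☉ = 10^(−0.4 (M − M_☉)) = 10^2.336 = 216.8

L/L_☉ ≈ 220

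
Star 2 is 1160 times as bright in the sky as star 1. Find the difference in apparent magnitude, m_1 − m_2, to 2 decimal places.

m_1 − m_2 ≈ 7.66

Pogson: Δm = −2.5 log₁₀(ratio) = −2.5 log₁₀(1160) = −2.5 × 3.0645 = -7.661
Star 2 is brighter so has the smaller magnitude: m_1 − m_2 is positive.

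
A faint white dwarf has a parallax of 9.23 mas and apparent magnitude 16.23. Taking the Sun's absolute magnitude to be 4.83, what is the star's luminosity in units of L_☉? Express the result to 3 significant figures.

L/L_☉ ≈ 3.23×10^-3

d = 1/p = 1000/9.23 mas = 108.3 pc
M = m − 5 log₁₀ d + 5 = 16.23 − 5·2.0348 + 5 = 11.056
M − M_☉ = 11.056 − 4.83 = 6.226
L/L_☉ = 10^(−0.4 × 6.226) = 3.233×10^-3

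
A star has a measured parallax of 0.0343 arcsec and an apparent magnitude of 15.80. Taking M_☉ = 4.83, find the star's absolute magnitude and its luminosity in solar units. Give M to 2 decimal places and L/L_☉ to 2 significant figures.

d = 1/p = 1/0.0343″ = 29.15 pc
M = m − 5 log₁₀ d + 5 = 15.80 − 5·1.4647 + 5 = 13.476
M − M_☉ = 13.476 − 4.83 = 8.646
L/L_☉ = 10^(−0.4 × 8.646) = 3.479×10^-4

M ≈ 13.48; L/L_☉ ≈ 3.5×10^-4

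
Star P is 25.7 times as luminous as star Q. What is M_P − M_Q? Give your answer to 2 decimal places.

M_P − M_Q ≈ -3.52

Pogson: ΔM = −2.5 log₁₀(ratio) = −2.5 log₁₀(25.7) = −2.5 × 1.4099 = -3.525
Star P is brighter, so it has the smaller magnitude: the difference is negative.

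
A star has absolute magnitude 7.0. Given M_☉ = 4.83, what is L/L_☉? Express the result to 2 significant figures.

M − M_☉ = 7.0 − 4.83 = 2.170
L/L_☉ = 10^(−0.4 (M − M_☉)) = 10^-0.868 = 0.1355

L/L_☉ ≈ 0.14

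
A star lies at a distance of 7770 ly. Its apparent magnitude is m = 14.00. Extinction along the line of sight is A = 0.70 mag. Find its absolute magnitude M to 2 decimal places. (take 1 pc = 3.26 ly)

M ≈ 1.41

d = 7770 ly / 3.26 = 2383 pc
5 log₁₀(d/10 pc) = 5 log₁₀(2383) − 5 = 11.886
M = m − 5 log₁₀(d/10) − A = 14.00 − 11.886 − 0.70 = 1.414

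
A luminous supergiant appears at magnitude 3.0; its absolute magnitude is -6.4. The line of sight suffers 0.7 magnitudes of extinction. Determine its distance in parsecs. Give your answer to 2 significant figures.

d ≈ 550 pc

m − M = 5 log₁₀(d/10 pc) + A  ⇒  3.0 − (-6.4) − 0.7 = 5 log₁₀(d/10)
8.700 = 5 log₁₀(d/10)
log₁₀ d = (m − M − A)/5 + 1 = 2.7400
d = 10^2.7400 = 549.5 pc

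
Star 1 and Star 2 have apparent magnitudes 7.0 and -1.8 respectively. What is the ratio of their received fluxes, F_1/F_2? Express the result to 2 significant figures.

Δm = 7.0 − (-1.8) = 8.8
Flux ratio = 10^(−0.4 Δm) = 10^(−0.4 × 8.8) = 10^-3.520 = 3.020×10^-4

F_1/F_2 ≈ 3.0×10^-4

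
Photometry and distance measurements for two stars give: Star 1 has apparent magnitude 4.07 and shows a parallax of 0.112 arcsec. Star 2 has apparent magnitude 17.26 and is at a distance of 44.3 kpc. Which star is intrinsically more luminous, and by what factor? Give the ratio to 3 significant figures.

Star 2 is more luminous, by a factor of 130.

Star 1: d = 1/p = 1/0.112″ = 8.929 pc
Star 1: M = m − 5 log₁₀ d + 5 = 4.07 − 5·0.9508 + 5 = 4.316
Star 2: d = 44.3 kpc = 44300 pc
Star 2: M = m − 5 log₁₀ d + 5 = 17.26 − 5·4.6464 + 5 = -0.972
ΔM = M_1 − M_2 = 4.316 − (-0.972) = 5.288; smaller M is more luminous → Star 2.
L ratio = 10^(0.4 |ΔM|) = 10^2.115 = 130.4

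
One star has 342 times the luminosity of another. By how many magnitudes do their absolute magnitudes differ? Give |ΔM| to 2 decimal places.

Pogson: ΔM = −2.5 log₁₀(ratio) = −2.5 log₁₀(342) = −2.5 × 2.5340 = -6.335

|ΔM| ≈ 6.34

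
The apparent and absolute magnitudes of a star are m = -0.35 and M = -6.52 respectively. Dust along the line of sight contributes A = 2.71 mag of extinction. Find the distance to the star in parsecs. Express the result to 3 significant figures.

d ≈ 49.2 pc

m − M = 5 log₁₀(d/10 pc) + A  ⇒  -0.35 − (-6.52) − 2.71 = 5 log₁₀(d/10)
3.460 = 5 log₁₀(d/10)
log₁₀ d = (m − M − A)/5 + 1 = 1.6920
d = 10^1.6920 = 49.20 pc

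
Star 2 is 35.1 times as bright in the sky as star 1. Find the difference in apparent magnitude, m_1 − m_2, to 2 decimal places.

m_1 − m_2 ≈ 3.86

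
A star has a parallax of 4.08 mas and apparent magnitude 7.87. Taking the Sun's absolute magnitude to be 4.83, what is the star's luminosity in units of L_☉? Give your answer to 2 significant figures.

L/L_☉ ≈ 37

d = 1/p = 1000/4.08 mas = 245.1 pc
M = m − 5 log₁₀ d + 5 = 7.87 − 5·2.3893 + 5 = 0.923
M − M_☉ = 0.923 − 4.83 = -3.907
L/L_☉ = 10^(−0.4 × -3.907) = 36.53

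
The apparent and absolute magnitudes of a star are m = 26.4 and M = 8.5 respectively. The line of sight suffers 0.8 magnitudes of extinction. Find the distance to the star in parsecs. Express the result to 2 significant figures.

d ≈ 26000 pc

m − M = 5 log₁₀(d/10 pc) + A  ⇒  26.4 − (8.5) − 0.8 = 5 log₁₀(d/10)
17.100 = 5 log₁₀(d/10)
log₁₀ d = (m − M − A)/5 + 1 = 4.4200
d = 10^4.4200 = 26300 pc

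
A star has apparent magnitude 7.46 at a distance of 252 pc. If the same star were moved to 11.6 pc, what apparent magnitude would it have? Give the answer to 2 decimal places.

m ≈ 0.78

Flux ∝ 1/d², so Δm = 5 log₁₀(d₂/d₁) = 5 log₁₀(11.6/252) = -6.685
m₂ = m₁ + Δm = 7.46 + (-6.685) = 0.775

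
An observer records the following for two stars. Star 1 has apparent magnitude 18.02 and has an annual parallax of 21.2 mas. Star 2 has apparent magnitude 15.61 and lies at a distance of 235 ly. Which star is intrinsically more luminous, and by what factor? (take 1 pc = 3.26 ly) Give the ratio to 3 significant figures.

Star 2 is more luminous, by a factor of 21.5.

Star 1: p = 21.2 mas = 0.0212″ → d = 1/p = 47.17 pc
Star 1: M = m − 5 log₁₀ d + 5 = 18.02 − 5·1.6737 + 5 = 14.652
Star 2: d = 235 ly / 3.26 = 72.09 pc
Star 2: M = m − 5 log₁₀ d + 5 = 15.61 − 5·1.8579 + 5 = 11.321
ΔM = M_1 − M_2 = 14.652 − (11.321) = 3.331; smaller M is more luminous → Star 2.
L ratio = 10^(0.4 |ΔM|) = 10^1.332 = 21.50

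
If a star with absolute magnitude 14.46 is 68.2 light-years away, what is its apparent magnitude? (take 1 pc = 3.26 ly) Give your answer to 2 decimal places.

m ≈ 16.06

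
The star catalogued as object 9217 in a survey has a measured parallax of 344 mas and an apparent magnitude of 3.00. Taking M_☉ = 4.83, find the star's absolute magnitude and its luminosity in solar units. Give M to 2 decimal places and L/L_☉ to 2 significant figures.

d = 1/p = 1000/344 mas = 2.907 pc
M = m − 5 log₁₀ d + 5 = 3.00 − 5·0.4634 + 5 = 5.683
M − M_☉ = 5.683 − 4.83 = 0.853
L/L_☉ = 10^(−0.4 × 0.853) = 0.4559

M ≈ 5.68; L/L_☉ ≈ 0.46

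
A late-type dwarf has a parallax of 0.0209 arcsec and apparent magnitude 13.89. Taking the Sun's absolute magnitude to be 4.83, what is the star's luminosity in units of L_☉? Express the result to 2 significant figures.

d = 1/p = 1/0.0209″ = 47.85 pc
M = m − 5 log₁₀ d + 5 = 13.89 − 5·1.6799 + 5 = 10.491
M − M_☉ = 10.491 − 4.83 = 5.661
L/L_☉ = 10^(−0.4 × 5.661) = 5.441×10^-3

L/L_☉ ≈ 5.4×10^-3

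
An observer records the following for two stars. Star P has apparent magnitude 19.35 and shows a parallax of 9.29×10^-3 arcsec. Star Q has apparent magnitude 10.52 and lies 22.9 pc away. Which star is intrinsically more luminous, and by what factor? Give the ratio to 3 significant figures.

Star P: d = 1/p = 1/9.29×10^-3″ = 107.6 pc
Star P: M = m − 5 log₁₀ d + 5 = 19.35 − 5·2.0320 + 5 = 14.190
Star Q: M = m − 5 log₁₀ d + 5 = 10.52 − 5·1.3598 + 5 = 8.721
ΔM = M_P − M_Q = 14.190 − (8.721) = 5.469; smaller M is more luminous → Star Q.
L ratio = 10^(0.4 |ΔM|) = 10^2.188 = 154.1

Star Q is more luminous, by a factor of 154.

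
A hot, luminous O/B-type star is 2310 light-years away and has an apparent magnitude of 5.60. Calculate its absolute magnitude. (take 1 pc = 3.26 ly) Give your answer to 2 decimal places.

d = 2310 ly / 3.26 = 708.6 pc
5 log₁₀(d/10 pc) = 5 log₁₀(708.6) − 5 = 9.252
M = m − 5 log₁₀(d/10) = 5.60 − 9.252 = -3.652

M ≈ -3.65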